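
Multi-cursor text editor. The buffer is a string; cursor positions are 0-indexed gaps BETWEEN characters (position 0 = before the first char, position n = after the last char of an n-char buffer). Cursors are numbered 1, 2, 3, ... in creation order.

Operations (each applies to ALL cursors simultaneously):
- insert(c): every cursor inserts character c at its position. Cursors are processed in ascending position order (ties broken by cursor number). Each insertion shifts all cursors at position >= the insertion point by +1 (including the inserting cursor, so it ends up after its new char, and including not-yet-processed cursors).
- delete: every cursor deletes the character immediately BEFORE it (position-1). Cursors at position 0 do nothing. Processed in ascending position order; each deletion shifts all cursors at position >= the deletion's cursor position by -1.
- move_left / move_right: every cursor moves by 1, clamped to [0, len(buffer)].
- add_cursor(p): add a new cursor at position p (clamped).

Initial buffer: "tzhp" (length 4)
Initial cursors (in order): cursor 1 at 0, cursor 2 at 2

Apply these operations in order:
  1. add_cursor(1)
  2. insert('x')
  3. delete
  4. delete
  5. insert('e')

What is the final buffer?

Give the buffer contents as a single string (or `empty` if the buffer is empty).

Answer: eeehp

Derivation:
After op 1 (add_cursor(1)): buffer="tzhp" (len 4), cursors c1@0 c3@1 c2@2, authorship ....
After op 2 (insert('x')): buffer="xtxzxhp" (len 7), cursors c1@1 c3@3 c2@5, authorship 1.3.2..
After op 3 (delete): buffer="tzhp" (len 4), cursors c1@0 c3@1 c2@2, authorship ....
After op 4 (delete): buffer="hp" (len 2), cursors c1@0 c2@0 c3@0, authorship ..
After op 5 (insert('e')): buffer="eeehp" (len 5), cursors c1@3 c2@3 c3@3, authorship 123..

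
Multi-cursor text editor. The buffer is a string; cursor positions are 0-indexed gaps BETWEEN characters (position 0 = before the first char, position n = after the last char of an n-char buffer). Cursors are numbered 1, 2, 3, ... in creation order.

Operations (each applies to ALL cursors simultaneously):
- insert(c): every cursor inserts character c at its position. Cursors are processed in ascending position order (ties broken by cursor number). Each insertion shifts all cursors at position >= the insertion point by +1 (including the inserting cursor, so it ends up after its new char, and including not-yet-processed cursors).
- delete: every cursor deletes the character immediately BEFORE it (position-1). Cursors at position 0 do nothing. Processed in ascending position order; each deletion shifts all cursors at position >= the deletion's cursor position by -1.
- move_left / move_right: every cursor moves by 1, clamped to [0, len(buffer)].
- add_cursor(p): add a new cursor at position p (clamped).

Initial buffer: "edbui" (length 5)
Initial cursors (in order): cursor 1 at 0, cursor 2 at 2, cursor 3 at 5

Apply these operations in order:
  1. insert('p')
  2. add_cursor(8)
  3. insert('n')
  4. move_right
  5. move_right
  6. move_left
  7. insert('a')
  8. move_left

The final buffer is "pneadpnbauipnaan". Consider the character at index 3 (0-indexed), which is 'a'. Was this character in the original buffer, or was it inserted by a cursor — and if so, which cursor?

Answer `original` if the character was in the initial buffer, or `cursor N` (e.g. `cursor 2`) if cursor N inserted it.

After op 1 (insert('p')): buffer="pedpbuip" (len 8), cursors c1@1 c2@4 c3@8, authorship 1..2...3
After op 2 (add_cursor(8)): buffer="pedpbuip" (len 8), cursors c1@1 c2@4 c3@8 c4@8, authorship 1..2...3
After op 3 (insert('n')): buffer="pnedpnbuipnn" (len 12), cursors c1@2 c2@6 c3@12 c4@12, authorship 11..22...334
After op 4 (move_right): buffer="pnedpnbuipnn" (len 12), cursors c1@3 c2@7 c3@12 c4@12, authorship 11..22...334
After op 5 (move_right): buffer="pnedpnbuipnn" (len 12), cursors c1@4 c2@8 c3@12 c4@12, authorship 11..22...334
After op 6 (move_left): buffer="pnedpnbuipnn" (len 12), cursors c1@3 c2@7 c3@11 c4@11, authorship 11..22...334
After op 7 (insert('a')): buffer="pneadpnbauipnaan" (len 16), cursors c1@4 c2@9 c3@15 c4@15, authorship 11.1.22.2..33344
After op 8 (move_left): buffer="pneadpnbauipnaan" (len 16), cursors c1@3 c2@8 c3@14 c4@14, authorship 11.1.22.2..33344
Authorship (.=original, N=cursor N): 1 1 . 1 . 2 2 . 2 . . 3 3 3 4 4
Index 3: author = 1

Answer: cursor 1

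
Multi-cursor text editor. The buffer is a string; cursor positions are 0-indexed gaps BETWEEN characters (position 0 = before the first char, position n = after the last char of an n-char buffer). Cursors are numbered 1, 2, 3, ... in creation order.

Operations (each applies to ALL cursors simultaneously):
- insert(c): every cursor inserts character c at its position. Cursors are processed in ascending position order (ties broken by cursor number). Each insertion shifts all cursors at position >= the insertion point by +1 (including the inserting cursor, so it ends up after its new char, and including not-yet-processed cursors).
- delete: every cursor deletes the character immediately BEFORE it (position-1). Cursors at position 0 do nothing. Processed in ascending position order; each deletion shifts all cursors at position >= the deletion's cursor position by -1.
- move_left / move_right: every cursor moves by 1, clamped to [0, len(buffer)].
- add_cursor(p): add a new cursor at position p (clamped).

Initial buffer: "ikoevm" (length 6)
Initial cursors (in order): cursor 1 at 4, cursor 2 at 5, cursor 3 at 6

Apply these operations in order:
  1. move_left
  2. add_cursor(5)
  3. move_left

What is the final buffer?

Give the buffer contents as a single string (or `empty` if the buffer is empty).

After op 1 (move_left): buffer="ikoevm" (len 6), cursors c1@3 c2@4 c3@5, authorship ......
After op 2 (add_cursor(5)): buffer="ikoevm" (len 6), cursors c1@3 c2@4 c3@5 c4@5, authorship ......
After op 3 (move_left): buffer="ikoevm" (len 6), cursors c1@2 c2@3 c3@4 c4@4, authorship ......

Answer: ikoevm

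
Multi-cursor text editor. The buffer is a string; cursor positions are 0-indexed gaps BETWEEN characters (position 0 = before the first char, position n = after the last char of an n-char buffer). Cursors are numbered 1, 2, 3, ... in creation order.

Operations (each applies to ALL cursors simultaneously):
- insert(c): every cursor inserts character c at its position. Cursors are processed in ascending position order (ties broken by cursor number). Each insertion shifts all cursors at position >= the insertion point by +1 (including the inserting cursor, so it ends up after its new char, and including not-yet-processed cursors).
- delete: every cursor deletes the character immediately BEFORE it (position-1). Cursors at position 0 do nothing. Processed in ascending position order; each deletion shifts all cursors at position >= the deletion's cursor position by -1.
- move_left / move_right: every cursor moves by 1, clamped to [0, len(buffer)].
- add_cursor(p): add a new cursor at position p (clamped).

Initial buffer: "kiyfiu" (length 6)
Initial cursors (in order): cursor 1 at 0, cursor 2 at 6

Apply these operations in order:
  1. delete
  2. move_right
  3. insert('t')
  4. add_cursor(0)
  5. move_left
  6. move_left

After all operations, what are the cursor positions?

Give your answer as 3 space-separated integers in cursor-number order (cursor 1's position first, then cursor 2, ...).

After op 1 (delete): buffer="kiyfi" (len 5), cursors c1@0 c2@5, authorship .....
After op 2 (move_right): buffer="kiyfi" (len 5), cursors c1@1 c2@5, authorship .....
After op 3 (insert('t')): buffer="ktiyfit" (len 7), cursors c1@2 c2@7, authorship .1....2
After op 4 (add_cursor(0)): buffer="ktiyfit" (len 7), cursors c3@0 c1@2 c2@7, authorship .1....2
After op 5 (move_left): buffer="ktiyfit" (len 7), cursors c3@0 c1@1 c2@6, authorship .1....2
After op 6 (move_left): buffer="ktiyfit" (len 7), cursors c1@0 c3@0 c2@5, authorship .1....2

Answer: 0 5 0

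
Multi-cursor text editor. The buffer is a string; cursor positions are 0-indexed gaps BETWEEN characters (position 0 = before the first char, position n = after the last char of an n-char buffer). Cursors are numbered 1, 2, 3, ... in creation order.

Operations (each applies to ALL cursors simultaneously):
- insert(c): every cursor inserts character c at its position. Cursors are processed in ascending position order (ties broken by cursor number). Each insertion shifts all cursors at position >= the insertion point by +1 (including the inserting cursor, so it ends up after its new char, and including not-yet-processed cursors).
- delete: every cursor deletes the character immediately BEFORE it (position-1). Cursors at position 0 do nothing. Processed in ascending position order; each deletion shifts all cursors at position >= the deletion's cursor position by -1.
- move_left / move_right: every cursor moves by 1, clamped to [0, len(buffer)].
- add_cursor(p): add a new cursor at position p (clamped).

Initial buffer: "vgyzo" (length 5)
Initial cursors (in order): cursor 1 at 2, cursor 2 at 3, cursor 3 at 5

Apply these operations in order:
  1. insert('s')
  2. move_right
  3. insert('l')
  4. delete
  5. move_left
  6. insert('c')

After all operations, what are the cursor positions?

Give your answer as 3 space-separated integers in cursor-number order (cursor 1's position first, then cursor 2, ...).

Answer: 4 7 10

Derivation:
After op 1 (insert('s')): buffer="vgsyszos" (len 8), cursors c1@3 c2@5 c3@8, authorship ..1.2..3
After op 2 (move_right): buffer="vgsyszos" (len 8), cursors c1@4 c2@6 c3@8, authorship ..1.2..3
After op 3 (insert('l')): buffer="vgsylszlosl" (len 11), cursors c1@5 c2@8 c3@11, authorship ..1.12.2.33
After op 4 (delete): buffer="vgsyszos" (len 8), cursors c1@4 c2@6 c3@8, authorship ..1.2..3
After op 5 (move_left): buffer="vgsyszos" (len 8), cursors c1@3 c2@5 c3@7, authorship ..1.2..3
After op 6 (insert('c')): buffer="vgscysczocs" (len 11), cursors c1@4 c2@7 c3@10, authorship ..11.22..33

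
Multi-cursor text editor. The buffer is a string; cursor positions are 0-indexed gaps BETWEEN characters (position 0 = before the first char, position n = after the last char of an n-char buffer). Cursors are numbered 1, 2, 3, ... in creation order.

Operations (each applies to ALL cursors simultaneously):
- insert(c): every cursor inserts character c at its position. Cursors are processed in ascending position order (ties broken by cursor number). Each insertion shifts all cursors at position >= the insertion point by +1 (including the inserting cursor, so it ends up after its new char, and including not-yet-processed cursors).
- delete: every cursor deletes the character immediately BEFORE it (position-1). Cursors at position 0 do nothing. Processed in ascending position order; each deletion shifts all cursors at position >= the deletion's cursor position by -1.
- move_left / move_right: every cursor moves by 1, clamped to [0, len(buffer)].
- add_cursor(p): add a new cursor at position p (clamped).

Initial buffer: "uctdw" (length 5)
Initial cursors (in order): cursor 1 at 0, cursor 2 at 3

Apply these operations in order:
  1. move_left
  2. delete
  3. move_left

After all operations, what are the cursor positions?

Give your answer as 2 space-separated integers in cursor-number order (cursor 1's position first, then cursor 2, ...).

Answer: 0 0

Derivation:
After op 1 (move_left): buffer="uctdw" (len 5), cursors c1@0 c2@2, authorship .....
After op 2 (delete): buffer="utdw" (len 4), cursors c1@0 c2@1, authorship ....
After op 3 (move_left): buffer="utdw" (len 4), cursors c1@0 c2@0, authorship ....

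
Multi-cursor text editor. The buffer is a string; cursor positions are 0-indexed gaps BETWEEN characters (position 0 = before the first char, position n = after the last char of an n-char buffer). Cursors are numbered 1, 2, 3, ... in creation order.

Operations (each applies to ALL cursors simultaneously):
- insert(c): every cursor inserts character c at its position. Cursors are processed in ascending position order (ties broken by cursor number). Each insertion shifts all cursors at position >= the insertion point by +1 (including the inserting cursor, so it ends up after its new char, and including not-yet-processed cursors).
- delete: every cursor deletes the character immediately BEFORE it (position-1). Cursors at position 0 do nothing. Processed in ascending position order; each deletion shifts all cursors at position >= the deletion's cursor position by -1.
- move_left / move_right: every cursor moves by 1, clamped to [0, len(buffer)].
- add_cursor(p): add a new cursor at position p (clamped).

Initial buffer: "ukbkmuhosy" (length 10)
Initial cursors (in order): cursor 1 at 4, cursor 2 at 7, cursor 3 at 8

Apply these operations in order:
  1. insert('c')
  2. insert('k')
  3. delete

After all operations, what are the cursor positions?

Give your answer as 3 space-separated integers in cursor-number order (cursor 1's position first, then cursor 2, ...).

Answer: 5 9 11

Derivation:
After op 1 (insert('c')): buffer="ukbkcmuhcocsy" (len 13), cursors c1@5 c2@9 c3@11, authorship ....1...2.3..
After op 2 (insert('k')): buffer="ukbkckmuhckocksy" (len 16), cursors c1@6 c2@11 c3@14, authorship ....11...22.33..
After op 3 (delete): buffer="ukbkcmuhcocsy" (len 13), cursors c1@5 c2@9 c3@11, authorship ....1...2.3..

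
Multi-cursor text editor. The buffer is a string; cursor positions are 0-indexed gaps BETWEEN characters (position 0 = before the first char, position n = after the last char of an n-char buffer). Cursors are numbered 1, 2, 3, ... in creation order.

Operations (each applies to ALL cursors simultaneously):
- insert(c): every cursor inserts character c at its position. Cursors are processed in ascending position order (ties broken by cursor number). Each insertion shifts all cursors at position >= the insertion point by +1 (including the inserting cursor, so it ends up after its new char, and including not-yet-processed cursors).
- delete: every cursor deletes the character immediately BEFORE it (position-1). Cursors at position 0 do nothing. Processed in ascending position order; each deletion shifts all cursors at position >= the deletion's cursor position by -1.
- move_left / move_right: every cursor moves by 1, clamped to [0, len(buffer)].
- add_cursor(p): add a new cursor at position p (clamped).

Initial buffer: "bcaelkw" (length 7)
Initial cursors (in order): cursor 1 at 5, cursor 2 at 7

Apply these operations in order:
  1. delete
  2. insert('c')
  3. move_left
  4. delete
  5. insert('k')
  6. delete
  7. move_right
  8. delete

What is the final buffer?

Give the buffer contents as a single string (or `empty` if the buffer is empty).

After op 1 (delete): buffer="bcaek" (len 5), cursors c1@4 c2@5, authorship .....
After op 2 (insert('c')): buffer="bcaeckc" (len 7), cursors c1@5 c2@7, authorship ....1.2
After op 3 (move_left): buffer="bcaeckc" (len 7), cursors c1@4 c2@6, authorship ....1.2
After op 4 (delete): buffer="bcacc" (len 5), cursors c1@3 c2@4, authorship ...12
After op 5 (insert('k')): buffer="bcakckc" (len 7), cursors c1@4 c2@6, authorship ...1122
After op 6 (delete): buffer="bcacc" (len 5), cursors c1@3 c2@4, authorship ...12
After op 7 (move_right): buffer="bcacc" (len 5), cursors c1@4 c2@5, authorship ...12
After op 8 (delete): buffer="bca" (len 3), cursors c1@3 c2@3, authorship ...

Answer: bca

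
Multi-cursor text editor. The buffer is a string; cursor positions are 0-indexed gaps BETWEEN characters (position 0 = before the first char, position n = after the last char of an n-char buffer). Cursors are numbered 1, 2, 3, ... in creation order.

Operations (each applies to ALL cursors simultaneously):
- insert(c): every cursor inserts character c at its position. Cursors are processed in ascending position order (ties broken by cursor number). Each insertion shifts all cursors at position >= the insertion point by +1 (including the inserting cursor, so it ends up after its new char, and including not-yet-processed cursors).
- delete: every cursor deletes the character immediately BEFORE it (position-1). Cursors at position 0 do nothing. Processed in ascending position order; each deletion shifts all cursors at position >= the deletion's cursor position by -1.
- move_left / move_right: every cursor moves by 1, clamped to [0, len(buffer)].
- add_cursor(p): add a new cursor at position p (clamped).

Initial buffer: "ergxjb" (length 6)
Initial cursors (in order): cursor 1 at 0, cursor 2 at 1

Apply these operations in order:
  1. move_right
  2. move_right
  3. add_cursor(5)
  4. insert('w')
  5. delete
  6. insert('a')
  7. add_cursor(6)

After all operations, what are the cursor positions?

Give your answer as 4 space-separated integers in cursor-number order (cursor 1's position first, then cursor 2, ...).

After op 1 (move_right): buffer="ergxjb" (len 6), cursors c1@1 c2@2, authorship ......
After op 2 (move_right): buffer="ergxjb" (len 6), cursors c1@2 c2@3, authorship ......
After op 3 (add_cursor(5)): buffer="ergxjb" (len 6), cursors c1@2 c2@3 c3@5, authorship ......
After op 4 (insert('w')): buffer="erwgwxjwb" (len 9), cursors c1@3 c2@5 c3@8, authorship ..1.2..3.
After op 5 (delete): buffer="ergxjb" (len 6), cursors c1@2 c2@3 c3@5, authorship ......
After op 6 (insert('a')): buffer="eragaxjab" (len 9), cursors c1@3 c2@5 c3@8, authorship ..1.2..3.
After op 7 (add_cursor(6)): buffer="eragaxjab" (len 9), cursors c1@3 c2@5 c4@6 c3@8, authorship ..1.2..3.

Answer: 3 5 8 6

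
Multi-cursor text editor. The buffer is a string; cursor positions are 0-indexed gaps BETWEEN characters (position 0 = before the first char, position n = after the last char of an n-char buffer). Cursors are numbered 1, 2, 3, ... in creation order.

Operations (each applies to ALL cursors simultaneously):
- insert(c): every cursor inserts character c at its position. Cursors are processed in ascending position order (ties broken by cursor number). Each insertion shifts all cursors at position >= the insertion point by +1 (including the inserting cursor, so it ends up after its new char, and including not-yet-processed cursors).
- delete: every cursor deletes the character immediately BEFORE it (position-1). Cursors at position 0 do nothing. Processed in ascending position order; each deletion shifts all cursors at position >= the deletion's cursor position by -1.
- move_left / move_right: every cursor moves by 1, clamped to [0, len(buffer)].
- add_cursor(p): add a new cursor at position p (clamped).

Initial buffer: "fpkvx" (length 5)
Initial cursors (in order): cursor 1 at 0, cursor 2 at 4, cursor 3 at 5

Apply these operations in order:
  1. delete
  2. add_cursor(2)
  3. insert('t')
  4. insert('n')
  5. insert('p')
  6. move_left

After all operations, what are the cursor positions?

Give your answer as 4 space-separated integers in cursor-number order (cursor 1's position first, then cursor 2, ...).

Answer: 2 14 14 7

Derivation:
After op 1 (delete): buffer="fpk" (len 3), cursors c1@0 c2@3 c3@3, authorship ...
After op 2 (add_cursor(2)): buffer="fpk" (len 3), cursors c1@0 c4@2 c2@3 c3@3, authorship ...
After op 3 (insert('t')): buffer="tfptktt" (len 7), cursors c1@1 c4@4 c2@7 c3@7, authorship 1..4.23
After op 4 (insert('n')): buffer="tnfptnkttnn" (len 11), cursors c1@2 c4@6 c2@11 c3@11, authorship 11..44.2323
After op 5 (insert('p')): buffer="tnpfptnpkttnnpp" (len 15), cursors c1@3 c4@8 c2@15 c3@15, authorship 111..444.232323
After op 6 (move_left): buffer="tnpfptnpkttnnpp" (len 15), cursors c1@2 c4@7 c2@14 c3@14, authorship 111..444.232323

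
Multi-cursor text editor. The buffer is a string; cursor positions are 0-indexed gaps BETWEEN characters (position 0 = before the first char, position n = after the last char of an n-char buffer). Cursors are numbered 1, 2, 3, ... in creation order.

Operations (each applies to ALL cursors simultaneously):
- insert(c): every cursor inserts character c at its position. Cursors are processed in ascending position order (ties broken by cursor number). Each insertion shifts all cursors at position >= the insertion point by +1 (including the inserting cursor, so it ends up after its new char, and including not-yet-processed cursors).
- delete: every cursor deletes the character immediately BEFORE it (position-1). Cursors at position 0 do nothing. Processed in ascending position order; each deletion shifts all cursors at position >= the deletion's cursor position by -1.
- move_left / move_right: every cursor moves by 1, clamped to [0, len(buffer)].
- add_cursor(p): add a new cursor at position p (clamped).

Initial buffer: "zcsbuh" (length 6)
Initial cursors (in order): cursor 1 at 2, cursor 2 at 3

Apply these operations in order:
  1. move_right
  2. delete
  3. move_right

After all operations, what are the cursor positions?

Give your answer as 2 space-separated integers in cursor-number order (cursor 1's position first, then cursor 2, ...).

After op 1 (move_right): buffer="zcsbuh" (len 6), cursors c1@3 c2@4, authorship ......
After op 2 (delete): buffer="zcuh" (len 4), cursors c1@2 c2@2, authorship ....
After op 3 (move_right): buffer="zcuh" (len 4), cursors c1@3 c2@3, authorship ....

Answer: 3 3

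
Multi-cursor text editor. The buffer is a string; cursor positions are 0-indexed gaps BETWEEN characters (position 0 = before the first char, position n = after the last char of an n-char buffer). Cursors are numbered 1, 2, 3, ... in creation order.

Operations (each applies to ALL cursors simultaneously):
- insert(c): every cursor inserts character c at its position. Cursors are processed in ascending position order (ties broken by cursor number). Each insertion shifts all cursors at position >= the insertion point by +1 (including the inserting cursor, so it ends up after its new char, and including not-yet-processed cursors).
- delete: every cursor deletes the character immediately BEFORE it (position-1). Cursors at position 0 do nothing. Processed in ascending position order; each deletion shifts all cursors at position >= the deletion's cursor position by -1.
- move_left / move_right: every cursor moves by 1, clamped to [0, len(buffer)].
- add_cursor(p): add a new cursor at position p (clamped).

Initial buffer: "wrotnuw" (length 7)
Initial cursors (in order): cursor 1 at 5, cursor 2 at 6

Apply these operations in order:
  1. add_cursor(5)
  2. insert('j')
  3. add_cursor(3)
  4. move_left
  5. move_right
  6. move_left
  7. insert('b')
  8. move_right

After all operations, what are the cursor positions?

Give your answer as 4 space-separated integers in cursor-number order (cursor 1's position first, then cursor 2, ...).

Answer: 10 13 10 4

Derivation:
After op 1 (add_cursor(5)): buffer="wrotnuw" (len 7), cursors c1@5 c3@5 c2@6, authorship .......
After op 2 (insert('j')): buffer="wrotnjjujw" (len 10), cursors c1@7 c3@7 c2@9, authorship .....13.2.
After op 3 (add_cursor(3)): buffer="wrotnjjujw" (len 10), cursors c4@3 c1@7 c3@7 c2@9, authorship .....13.2.
After op 4 (move_left): buffer="wrotnjjujw" (len 10), cursors c4@2 c1@6 c3@6 c2@8, authorship .....13.2.
After op 5 (move_right): buffer="wrotnjjujw" (len 10), cursors c4@3 c1@7 c3@7 c2@9, authorship .....13.2.
After op 6 (move_left): buffer="wrotnjjujw" (len 10), cursors c4@2 c1@6 c3@6 c2@8, authorship .....13.2.
After op 7 (insert('b')): buffer="wrbotnjbbjubjw" (len 14), cursors c4@3 c1@9 c3@9 c2@12, authorship ..4...1133.22.
After op 8 (move_right): buffer="wrbotnjbbjubjw" (len 14), cursors c4@4 c1@10 c3@10 c2@13, authorship ..4...1133.22.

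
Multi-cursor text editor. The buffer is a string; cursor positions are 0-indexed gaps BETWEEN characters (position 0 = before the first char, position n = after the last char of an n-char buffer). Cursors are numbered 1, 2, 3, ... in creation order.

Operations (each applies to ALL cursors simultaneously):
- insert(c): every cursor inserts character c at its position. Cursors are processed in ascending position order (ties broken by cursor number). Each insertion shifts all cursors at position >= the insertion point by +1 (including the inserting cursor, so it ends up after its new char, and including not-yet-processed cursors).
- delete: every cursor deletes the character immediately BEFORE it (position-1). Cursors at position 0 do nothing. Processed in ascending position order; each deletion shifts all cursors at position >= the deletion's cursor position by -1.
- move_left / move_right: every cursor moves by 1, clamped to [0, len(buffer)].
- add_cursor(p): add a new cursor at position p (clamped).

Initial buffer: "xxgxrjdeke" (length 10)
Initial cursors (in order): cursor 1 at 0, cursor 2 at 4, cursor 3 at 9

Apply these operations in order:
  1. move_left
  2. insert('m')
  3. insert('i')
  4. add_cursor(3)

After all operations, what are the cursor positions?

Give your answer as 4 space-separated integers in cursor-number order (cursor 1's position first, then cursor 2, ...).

Answer: 2 7 14 3

Derivation:
After op 1 (move_left): buffer="xxgxrjdeke" (len 10), cursors c1@0 c2@3 c3@8, authorship ..........
After op 2 (insert('m')): buffer="mxxgmxrjdemke" (len 13), cursors c1@1 c2@5 c3@11, authorship 1...2.....3..
After op 3 (insert('i')): buffer="mixxgmixrjdemike" (len 16), cursors c1@2 c2@7 c3@14, authorship 11...22.....33..
After op 4 (add_cursor(3)): buffer="mixxgmixrjdemike" (len 16), cursors c1@2 c4@3 c2@7 c3@14, authorship 11...22.....33..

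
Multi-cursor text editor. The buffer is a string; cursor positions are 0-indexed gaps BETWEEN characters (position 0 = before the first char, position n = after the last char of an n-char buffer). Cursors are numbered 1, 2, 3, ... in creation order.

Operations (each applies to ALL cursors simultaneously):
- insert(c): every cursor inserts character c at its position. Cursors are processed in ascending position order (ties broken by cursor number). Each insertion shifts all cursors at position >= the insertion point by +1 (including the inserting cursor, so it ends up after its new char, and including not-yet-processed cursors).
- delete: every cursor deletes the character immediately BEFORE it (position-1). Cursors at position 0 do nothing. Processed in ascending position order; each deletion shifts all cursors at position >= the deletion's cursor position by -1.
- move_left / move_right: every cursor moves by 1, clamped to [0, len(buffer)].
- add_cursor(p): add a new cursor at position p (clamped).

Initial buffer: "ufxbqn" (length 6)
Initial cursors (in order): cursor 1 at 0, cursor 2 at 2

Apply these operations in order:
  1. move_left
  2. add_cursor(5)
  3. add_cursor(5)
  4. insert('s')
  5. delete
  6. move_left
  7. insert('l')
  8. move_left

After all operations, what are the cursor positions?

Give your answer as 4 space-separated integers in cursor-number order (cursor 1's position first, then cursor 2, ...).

Answer: 1 1 7 7

Derivation:
After op 1 (move_left): buffer="ufxbqn" (len 6), cursors c1@0 c2@1, authorship ......
After op 2 (add_cursor(5)): buffer="ufxbqn" (len 6), cursors c1@0 c2@1 c3@5, authorship ......
After op 3 (add_cursor(5)): buffer="ufxbqn" (len 6), cursors c1@0 c2@1 c3@5 c4@5, authorship ......
After op 4 (insert('s')): buffer="susfxbqssn" (len 10), cursors c1@1 c2@3 c3@9 c4@9, authorship 1.2....34.
After op 5 (delete): buffer="ufxbqn" (len 6), cursors c1@0 c2@1 c3@5 c4@5, authorship ......
After op 6 (move_left): buffer="ufxbqn" (len 6), cursors c1@0 c2@0 c3@4 c4@4, authorship ......
After op 7 (insert('l')): buffer="llufxbllqn" (len 10), cursors c1@2 c2@2 c3@8 c4@8, authorship 12....34..
After op 8 (move_left): buffer="llufxbllqn" (len 10), cursors c1@1 c2@1 c3@7 c4@7, authorship 12....34..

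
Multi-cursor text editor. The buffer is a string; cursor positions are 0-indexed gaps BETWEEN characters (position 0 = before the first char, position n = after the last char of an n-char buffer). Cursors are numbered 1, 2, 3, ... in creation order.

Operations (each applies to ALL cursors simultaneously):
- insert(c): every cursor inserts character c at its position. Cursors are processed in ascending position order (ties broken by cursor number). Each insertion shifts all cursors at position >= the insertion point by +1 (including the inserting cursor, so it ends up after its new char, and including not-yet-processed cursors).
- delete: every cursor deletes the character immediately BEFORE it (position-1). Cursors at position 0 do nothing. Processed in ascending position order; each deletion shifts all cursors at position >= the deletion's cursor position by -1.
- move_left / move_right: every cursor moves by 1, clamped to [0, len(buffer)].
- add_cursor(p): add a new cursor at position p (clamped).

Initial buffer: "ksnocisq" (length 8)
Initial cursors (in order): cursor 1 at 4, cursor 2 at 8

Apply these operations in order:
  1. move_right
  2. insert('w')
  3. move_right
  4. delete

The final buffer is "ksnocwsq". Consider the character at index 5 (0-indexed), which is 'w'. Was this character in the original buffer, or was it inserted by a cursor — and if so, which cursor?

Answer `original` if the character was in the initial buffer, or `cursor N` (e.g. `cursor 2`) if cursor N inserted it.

Answer: cursor 1

Derivation:
After op 1 (move_right): buffer="ksnocisq" (len 8), cursors c1@5 c2@8, authorship ........
After op 2 (insert('w')): buffer="ksnocwisqw" (len 10), cursors c1@6 c2@10, authorship .....1...2
After op 3 (move_right): buffer="ksnocwisqw" (len 10), cursors c1@7 c2@10, authorship .....1...2
After op 4 (delete): buffer="ksnocwsq" (len 8), cursors c1@6 c2@8, authorship .....1..
Authorship (.=original, N=cursor N): . . . . . 1 . .
Index 5: author = 1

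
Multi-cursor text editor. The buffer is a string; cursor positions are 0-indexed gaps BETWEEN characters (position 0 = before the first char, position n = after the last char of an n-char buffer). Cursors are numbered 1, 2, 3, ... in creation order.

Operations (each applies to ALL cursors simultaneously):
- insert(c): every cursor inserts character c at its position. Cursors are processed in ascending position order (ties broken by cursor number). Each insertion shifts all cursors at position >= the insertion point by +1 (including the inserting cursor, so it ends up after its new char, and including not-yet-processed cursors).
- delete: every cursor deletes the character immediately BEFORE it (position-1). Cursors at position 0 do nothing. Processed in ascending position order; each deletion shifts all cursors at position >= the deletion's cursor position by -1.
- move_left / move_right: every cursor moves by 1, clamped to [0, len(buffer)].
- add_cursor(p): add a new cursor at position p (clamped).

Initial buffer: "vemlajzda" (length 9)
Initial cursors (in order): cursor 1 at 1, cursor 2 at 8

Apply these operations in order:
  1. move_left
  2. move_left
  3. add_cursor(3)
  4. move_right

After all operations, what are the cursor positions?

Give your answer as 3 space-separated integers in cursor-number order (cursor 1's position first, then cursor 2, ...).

Answer: 1 7 4

Derivation:
After op 1 (move_left): buffer="vemlajzda" (len 9), cursors c1@0 c2@7, authorship .........
After op 2 (move_left): buffer="vemlajzda" (len 9), cursors c1@0 c2@6, authorship .........
After op 3 (add_cursor(3)): buffer="vemlajzda" (len 9), cursors c1@0 c3@3 c2@6, authorship .........
After op 4 (move_right): buffer="vemlajzda" (len 9), cursors c1@1 c3@4 c2@7, authorship .........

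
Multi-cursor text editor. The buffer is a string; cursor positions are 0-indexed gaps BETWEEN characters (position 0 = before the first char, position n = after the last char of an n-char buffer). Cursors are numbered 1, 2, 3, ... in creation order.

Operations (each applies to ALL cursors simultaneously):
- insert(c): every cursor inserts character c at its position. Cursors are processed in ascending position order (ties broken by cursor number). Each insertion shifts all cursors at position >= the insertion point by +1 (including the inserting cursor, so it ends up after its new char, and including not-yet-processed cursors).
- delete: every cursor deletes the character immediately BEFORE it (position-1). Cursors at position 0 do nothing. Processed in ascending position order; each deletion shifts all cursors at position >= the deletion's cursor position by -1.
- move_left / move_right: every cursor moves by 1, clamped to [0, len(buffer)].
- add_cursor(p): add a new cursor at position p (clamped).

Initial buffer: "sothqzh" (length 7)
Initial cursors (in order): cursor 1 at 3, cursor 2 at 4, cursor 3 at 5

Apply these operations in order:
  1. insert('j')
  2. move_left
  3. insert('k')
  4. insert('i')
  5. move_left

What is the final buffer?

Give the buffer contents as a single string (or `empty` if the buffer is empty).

After op 1 (insert('j')): buffer="sotjhjqjzh" (len 10), cursors c1@4 c2@6 c3@8, authorship ...1.2.3..
After op 2 (move_left): buffer="sotjhjqjzh" (len 10), cursors c1@3 c2@5 c3@7, authorship ...1.2.3..
After op 3 (insert('k')): buffer="sotkjhkjqkjzh" (len 13), cursors c1@4 c2@7 c3@10, authorship ...11.22.33..
After op 4 (insert('i')): buffer="sotkijhkijqkijzh" (len 16), cursors c1@5 c2@9 c3@13, authorship ...111.222.333..
After op 5 (move_left): buffer="sotkijhkijqkijzh" (len 16), cursors c1@4 c2@8 c3@12, authorship ...111.222.333..

Answer: sotkijhkijqkijzh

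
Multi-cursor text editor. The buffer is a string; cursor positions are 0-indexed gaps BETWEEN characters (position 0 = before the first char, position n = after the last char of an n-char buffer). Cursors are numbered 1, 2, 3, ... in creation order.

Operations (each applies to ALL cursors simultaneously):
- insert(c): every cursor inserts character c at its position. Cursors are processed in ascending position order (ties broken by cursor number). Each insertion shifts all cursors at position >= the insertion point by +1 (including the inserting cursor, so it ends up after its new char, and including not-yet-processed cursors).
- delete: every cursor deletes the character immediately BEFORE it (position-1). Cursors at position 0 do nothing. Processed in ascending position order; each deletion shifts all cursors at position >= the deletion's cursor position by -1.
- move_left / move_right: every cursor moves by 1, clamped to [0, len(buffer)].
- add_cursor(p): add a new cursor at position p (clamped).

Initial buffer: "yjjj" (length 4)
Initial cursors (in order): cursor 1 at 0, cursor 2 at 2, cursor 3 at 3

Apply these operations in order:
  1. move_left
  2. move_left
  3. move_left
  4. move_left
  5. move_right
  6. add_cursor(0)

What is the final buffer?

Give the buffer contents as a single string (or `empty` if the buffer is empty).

After op 1 (move_left): buffer="yjjj" (len 4), cursors c1@0 c2@1 c3@2, authorship ....
After op 2 (move_left): buffer="yjjj" (len 4), cursors c1@0 c2@0 c3@1, authorship ....
After op 3 (move_left): buffer="yjjj" (len 4), cursors c1@0 c2@0 c3@0, authorship ....
After op 4 (move_left): buffer="yjjj" (len 4), cursors c1@0 c2@0 c3@0, authorship ....
After op 5 (move_right): buffer="yjjj" (len 4), cursors c1@1 c2@1 c3@1, authorship ....
After op 6 (add_cursor(0)): buffer="yjjj" (len 4), cursors c4@0 c1@1 c2@1 c3@1, authorship ....

Answer: yjjj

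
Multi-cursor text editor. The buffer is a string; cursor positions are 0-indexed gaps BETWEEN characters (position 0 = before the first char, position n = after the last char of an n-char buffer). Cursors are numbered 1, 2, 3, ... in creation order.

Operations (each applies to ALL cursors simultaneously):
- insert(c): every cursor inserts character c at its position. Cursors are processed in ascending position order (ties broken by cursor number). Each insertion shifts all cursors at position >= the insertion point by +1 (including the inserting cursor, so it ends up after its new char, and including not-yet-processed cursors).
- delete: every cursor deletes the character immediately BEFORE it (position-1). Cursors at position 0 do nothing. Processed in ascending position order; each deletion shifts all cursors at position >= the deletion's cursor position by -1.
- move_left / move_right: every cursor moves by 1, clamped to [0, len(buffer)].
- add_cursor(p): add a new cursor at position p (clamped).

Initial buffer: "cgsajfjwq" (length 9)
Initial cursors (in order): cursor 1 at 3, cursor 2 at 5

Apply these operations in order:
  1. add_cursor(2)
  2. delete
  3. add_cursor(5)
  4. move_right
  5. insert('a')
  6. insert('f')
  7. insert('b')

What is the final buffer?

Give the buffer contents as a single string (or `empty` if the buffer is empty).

Answer: caaaffbbfafbjwqafb

Derivation:
After op 1 (add_cursor(2)): buffer="cgsajfjwq" (len 9), cursors c3@2 c1@3 c2@5, authorship .........
After op 2 (delete): buffer="cafjwq" (len 6), cursors c1@1 c3@1 c2@2, authorship ......
After op 3 (add_cursor(5)): buffer="cafjwq" (len 6), cursors c1@1 c3@1 c2@2 c4@5, authorship ......
After op 4 (move_right): buffer="cafjwq" (len 6), cursors c1@2 c3@2 c2@3 c4@6, authorship ......
After op 5 (insert('a')): buffer="caaafajwqa" (len 10), cursors c1@4 c3@4 c2@6 c4@10, authorship ..13.2...4
After op 6 (insert('f')): buffer="caaafffafjwqaf" (len 14), cursors c1@6 c3@6 c2@9 c4@14, authorship ..1313.22...44
After op 7 (insert('b')): buffer="caaaffbbfafbjwqafb" (len 18), cursors c1@8 c3@8 c2@12 c4@18, authorship ..131313.222...444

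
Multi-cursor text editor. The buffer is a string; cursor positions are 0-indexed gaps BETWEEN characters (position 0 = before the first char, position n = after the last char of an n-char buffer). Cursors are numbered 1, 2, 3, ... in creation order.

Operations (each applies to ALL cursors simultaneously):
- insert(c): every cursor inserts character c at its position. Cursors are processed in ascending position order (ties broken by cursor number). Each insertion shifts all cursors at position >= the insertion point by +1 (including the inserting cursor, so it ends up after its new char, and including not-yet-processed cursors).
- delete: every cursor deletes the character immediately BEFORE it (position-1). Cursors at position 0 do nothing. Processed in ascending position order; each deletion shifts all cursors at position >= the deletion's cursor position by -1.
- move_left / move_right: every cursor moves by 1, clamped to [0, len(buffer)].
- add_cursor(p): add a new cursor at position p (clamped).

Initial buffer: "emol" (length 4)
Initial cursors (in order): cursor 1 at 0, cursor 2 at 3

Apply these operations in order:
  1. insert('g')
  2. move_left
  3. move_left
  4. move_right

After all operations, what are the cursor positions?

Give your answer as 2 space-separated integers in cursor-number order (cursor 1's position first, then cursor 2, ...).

Answer: 1 4

Derivation:
After op 1 (insert('g')): buffer="gemogl" (len 6), cursors c1@1 c2@5, authorship 1...2.
After op 2 (move_left): buffer="gemogl" (len 6), cursors c1@0 c2@4, authorship 1...2.
After op 3 (move_left): buffer="gemogl" (len 6), cursors c1@0 c2@3, authorship 1...2.
After op 4 (move_right): buffer="gemogl" (len 6), cursors c1@1 c2@4, authorship 1...2.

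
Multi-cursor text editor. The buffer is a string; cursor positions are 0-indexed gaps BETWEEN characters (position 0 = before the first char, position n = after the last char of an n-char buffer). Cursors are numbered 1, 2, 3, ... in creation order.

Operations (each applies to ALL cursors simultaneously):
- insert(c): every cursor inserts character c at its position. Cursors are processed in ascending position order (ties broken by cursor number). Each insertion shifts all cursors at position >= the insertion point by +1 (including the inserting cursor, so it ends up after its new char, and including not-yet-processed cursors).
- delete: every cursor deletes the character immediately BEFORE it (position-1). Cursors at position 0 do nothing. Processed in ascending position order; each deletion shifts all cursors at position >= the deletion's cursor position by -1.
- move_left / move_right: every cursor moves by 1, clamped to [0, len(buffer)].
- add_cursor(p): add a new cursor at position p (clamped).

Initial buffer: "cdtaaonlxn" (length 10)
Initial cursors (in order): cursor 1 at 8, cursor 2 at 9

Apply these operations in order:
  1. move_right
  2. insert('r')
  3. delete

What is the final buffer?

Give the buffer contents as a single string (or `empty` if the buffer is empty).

Answer: cdtaaonlxn

Derivation:
After op 1 (move_right): buffer="cdtaaonlxn" (len 10), cursors c1@9 c2@10, authorship ..........
After op 2 (insert('r')): buffer="cdtaaonlxrnr" (len 12), cursors c1@10 c2@12, authorship .........1.2
After op 3 (delete): buffer="cdtaaonlxn" (len 10), cursors c1@9 c2@10, authorship ..........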